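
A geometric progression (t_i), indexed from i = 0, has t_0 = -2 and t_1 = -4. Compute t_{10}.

Common ratio r = 2.
t_i = (-2)·2^(i-0).
t_{10} = (-2)·2^10 = -2048.

-2048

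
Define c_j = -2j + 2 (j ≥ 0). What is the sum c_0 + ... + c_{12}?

-130

Over j = 0..12: Σj = 78.
Total = (-2)·78 + (2)·13 = -130.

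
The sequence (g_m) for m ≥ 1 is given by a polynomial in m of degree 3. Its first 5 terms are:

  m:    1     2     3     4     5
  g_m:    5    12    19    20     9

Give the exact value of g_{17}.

1st diffs: 7, 7, 1, -11.
2nd diffs: 0, -6, -12.
3rd diffs: -6, -6 (constant).
So g_m = -m^3 + 6m^2 - 4m + 4.
Evaluating at m = 17 gives g_{17} = -3243.

-3243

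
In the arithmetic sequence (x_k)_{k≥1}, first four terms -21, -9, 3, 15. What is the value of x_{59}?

Common difference d = 12.
x_k = -21 + (k - 1)·12.
x_{59} = -21 + 58·12 = 675.

675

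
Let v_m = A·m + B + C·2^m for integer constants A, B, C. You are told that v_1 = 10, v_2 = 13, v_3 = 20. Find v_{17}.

262134

Write the equations: A + B + 2C = 10; 2A + B + 4C = 13; 3A + B + 8C = 20.
Subtracting the first from the second: A + 2C = 3.
Subtracting the second from the third: A + 4C = 7.
Solving: C = 2, A = -1, then B = 7.
Hence v_{17} = -1·17 + 7 + 2·131072 = 262134.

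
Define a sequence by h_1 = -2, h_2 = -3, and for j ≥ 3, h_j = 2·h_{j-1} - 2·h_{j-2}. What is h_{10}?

h_3 = -2; h_4 = 2; h_5 = 8; h_6 = 12; h_7 = 8; h_8 = -8; h_9 = -32; h_{10} = -48.

-48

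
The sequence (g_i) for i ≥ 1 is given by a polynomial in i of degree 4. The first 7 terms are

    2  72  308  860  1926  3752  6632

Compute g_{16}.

1st diffs: 70, 236, 552, 1066, 1826, 2880.
2nd diffs: 166, 316, 514, 760, 1054.
3rd diffs: 150, 198, 246, 294.
4th diffs: 48, 48, 48 (constant).
Newton forward-difference form: g_i = 2 + 70·C(i-1,1) + 166·C(i-1,2) + 150·C(i-1,3) + 48·C(i-1,4).
At i = 16: i-1 = 15, so g_{16} = 2 + 1050 + 17430 + 68250 + 65520 = 152252.

152252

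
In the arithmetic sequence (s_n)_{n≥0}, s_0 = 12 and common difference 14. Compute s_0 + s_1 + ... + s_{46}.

s_n = 12 + (n - 0)·14.
s_{46} = 656; S = 47·(12 + 656)/2 = 15698.

15698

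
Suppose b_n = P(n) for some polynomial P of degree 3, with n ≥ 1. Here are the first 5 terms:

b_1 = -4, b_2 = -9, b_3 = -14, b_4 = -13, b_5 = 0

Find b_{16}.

1st diffs: -5, -5, 1, 13.
2nd diffs: 0, 6, 12.
3rd diffs: 6, 6 (constant).
So b_n = n^3 - 6n^2 + 6n - 5.
Evaluating at n = 16 gives b_{16} = 2651.

2651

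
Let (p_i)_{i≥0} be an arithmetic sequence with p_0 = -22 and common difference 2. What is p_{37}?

p_i = -22 + (i - 0)·2.
p_{37} = -22 + 37·2 = 52.

52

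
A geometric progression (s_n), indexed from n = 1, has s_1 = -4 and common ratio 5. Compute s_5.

s_n = (-4)·5^(n-1).
s_5 = (-4)·5^4 = -2500.

-2500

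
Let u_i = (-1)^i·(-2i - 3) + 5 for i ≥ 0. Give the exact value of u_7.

(-1)^7 = -1; -2i - 3 at i=7 is -17; so u_7 = 22.

22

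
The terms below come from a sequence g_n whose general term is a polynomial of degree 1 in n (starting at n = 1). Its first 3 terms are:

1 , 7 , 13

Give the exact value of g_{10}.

1st diffs: 6, 6 (constant).
So g_n = 6n - 5.
Evaluating at n = 10 gives g_{10} = 55.

55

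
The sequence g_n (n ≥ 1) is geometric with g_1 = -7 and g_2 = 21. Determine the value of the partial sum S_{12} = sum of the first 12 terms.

930020

Common ratio r = -3.
g_n = (-7)·(-3)^(n-1).
S = (-7)·((-3)^12 - 1)/(-3 - 1) = (-7)·(531441 - 1)/(-4) = 930020.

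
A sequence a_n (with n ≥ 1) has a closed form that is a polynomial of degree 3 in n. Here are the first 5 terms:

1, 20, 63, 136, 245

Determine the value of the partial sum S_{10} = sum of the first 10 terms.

1st diffs: 19, 43, 73, 109.
2nd diffs: 24, 30, 36.
3rd diffs: 6, 6 (constant).
Newton forward-difference form: a_n = 1 + 19·C(n-1,1) + 24·C(n-1,2) + 6·C(n-1,3).
Continuing: …, 396, 595, 848, 1161, …, a_{10} = 1540.
Summing n = 1..10 (10 terms) gives 5005.

5005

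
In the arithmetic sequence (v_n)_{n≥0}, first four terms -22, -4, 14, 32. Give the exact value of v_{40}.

Common difference d = 18.
v_n = -22 + (n - 0)·18.
v_{40} = -22 + 40·18 = 698.

698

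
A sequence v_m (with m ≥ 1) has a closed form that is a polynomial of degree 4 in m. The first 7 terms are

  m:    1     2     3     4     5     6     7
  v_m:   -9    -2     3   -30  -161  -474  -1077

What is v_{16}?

-49254

1st diffs: 7, 5, -33, -131, -313, -603.
2nd diffs: -2, -38, -98, -182, -290.
3rd diffs: -36, -60, -84, -108.
4th diffs: -24, -24, -24 (constant).
Newton forward-difference form: v_m = -9 + 7·C(m-1,1) + (-2)·C(m-1,2) + (-36)·C(m-1,3) + (-24)·C(m-1,4).
At m = 16: m-1 = 15, so v_{16} = -9 + 105 - 210 - 16380 - 32760 = -49254.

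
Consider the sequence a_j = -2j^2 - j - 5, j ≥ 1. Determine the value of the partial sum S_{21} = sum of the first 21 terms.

-6958

Over j = 1..21: Σj = 231, Σj² = 3311.
Total = (-2)·3311 + (-1)·231 + (-5)·21 = -6958.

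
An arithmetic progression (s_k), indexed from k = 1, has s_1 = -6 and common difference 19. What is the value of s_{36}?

s_k = -6 + (k - 1)·19.
s_{36} = -6 + 35·19 = 659.

659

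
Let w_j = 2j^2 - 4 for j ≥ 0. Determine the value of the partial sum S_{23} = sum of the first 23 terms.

Over j = 0..22: Σj = 253, Σj² = 3795.
Total = (2)·3795 + (-4)·23 = 7498.

7498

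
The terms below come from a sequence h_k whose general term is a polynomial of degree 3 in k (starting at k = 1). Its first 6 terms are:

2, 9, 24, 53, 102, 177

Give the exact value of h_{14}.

2433

1st diffs: 7, 15, 29, 49, 75.
2nd diffs: 8, 14, 20, 26.
3rd diffs: 6, 6, 6 (constant).
So h_k = k^3 - 2k^2 + 6k - 3.
Evaluating at k = 14 gives h_{14} = 2433.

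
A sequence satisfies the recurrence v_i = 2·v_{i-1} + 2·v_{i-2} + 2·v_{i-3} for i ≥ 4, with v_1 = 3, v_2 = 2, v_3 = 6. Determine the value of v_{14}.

Step forward from the initial values:
v_4 = 22; v_5 = 60; v_6 = 176; …; v_{11} = 37440; v_{12} = 109312; v_{13} = 319152; v_{14} = 931808.

931808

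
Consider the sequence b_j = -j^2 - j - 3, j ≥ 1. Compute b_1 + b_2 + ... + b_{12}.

-764

Over j = 1..12: Σj = 78, Σj² = 650.
Total = (-1)·650 + (-1)·78 + (-3)·12 = -764.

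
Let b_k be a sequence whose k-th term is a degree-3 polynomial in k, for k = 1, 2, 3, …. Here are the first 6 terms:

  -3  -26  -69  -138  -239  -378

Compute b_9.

1st diffs: -23, -43, -69, -101, -139.
2nd diffs: -20, -26, -32, -38.
3rd diffs: -6, -6, -6 (constant).
Newton forward-difference form: b_k = -3 + (-23)·C(k-1,1) + (-20)·C(k-1,2) + (-6)·C(k-1,3).
At k = 9: k-1 = 8, so b_9 = -3 - 184 - 560 - 336 = -1083.

-1083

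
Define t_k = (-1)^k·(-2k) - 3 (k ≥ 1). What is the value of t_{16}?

-35

(-1)^16 = 1; -2k at k=16 is -32; so t_{16} = -35.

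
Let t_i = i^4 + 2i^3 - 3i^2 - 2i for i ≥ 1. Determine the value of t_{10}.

t_{10} = 1·10^4 + 2·10^3 - 3·10^2 - 2·10 = 11680.

11680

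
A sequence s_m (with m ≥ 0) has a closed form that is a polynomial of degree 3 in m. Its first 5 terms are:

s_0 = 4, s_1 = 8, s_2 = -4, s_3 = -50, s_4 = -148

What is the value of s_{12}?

1st diffs: 4, -12, -46, -98.
2nd diffs: -16, -34, -52.
3rd diffs: -18, -18 (constant).
So s_m = -3m^3 + m^2 + 6m + 4.
Evaluating at m = 12 gives s_{12} = -4964.

-4964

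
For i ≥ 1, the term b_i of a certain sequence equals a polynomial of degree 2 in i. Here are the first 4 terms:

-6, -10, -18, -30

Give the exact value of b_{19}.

1st diffs: -4, -8, -12.
2nd diffs: -4, -4 (constant).
Newton forward-difference form: b_i = -6 + (-4)·C(i-1,1) + (-4)·C(i-1,2).
At i = 19: i-1 = 18, so b_{19} = -6 - 72 - 612 = -690.

-690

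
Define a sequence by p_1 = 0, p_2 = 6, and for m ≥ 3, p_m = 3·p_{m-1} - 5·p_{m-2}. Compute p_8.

-426

Iterate the recurrence:
p_3 = 18; p_4 = 24; p_5 = -18; p_6 = -174; p_7 = -432; p_8 = -426.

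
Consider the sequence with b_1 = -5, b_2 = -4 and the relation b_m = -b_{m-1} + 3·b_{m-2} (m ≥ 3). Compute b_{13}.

b_3 = -11  b_4 = -1  b_5 = -32  …  b_{10} = 1223  b_{11} = -2984  b_{12} = 6653  b_{13} = -15605.

-15605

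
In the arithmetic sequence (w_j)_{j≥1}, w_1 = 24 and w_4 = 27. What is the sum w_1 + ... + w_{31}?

1209

Common difference d = (27 - 24) / (4 - 1) = 1.
w_j = 24 + (j - 1)·1.
w_{31} = 54; S = 31·(24 + 54)/2 = 1209.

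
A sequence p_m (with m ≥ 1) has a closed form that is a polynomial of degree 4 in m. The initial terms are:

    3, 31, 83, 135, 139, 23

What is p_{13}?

1st diffs: 28, 52, 52, 4, -116.
2nd diffs: 24, 0, -48, -120.
3rd diffs: -24, -48, -72.
4th diffs: -24, -24 (constant).
So p_m = -m^4 + 6m^3 + m^2 - 2m - 1.
Evaluating at m = 13 gives p_{13} = -15237.

-15237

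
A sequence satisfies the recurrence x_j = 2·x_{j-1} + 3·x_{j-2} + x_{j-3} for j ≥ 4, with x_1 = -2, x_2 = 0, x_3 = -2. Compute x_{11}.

Iterate the recurrence:
x_4 = -6  x_5 = -18  x_6 = -56  x_7 = -172  x_8 = -530  x_9 = -1632  x_{10} = -5026  x_{11} = -15478.

-15478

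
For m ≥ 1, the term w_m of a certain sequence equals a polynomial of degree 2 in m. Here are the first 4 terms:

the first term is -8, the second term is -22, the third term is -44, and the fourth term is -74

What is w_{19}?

1st diffs: -14, -22, -30.
2nd diffs: -8, -8 (constant).
So w_m = -4m^2 - 2m - 2.
Evaluating at m = 19 gives w_{19} = -1484.

-1484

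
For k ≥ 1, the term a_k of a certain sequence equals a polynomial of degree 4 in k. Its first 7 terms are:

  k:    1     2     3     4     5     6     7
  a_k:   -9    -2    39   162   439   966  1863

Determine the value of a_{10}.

1st diffs: 7, 41, 123, 277, 527, 897.
2nd diffs: 34, 82, 154, 250, 370.
3rd diffs: 48, 72, 96, 120.
4th diffs: 24, 24, 24 (constant).
So a_k = k^4 - 2k^3 + 4k^2 - 6k - 6.
Evaluating at k = 10 gives a_{10} = 8334.

8334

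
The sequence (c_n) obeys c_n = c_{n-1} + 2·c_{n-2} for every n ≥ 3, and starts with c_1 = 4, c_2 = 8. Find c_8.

512

Step forward from the initial values:
c_3 = 16, c_4 = 32, c_5 = 64, c_6 = 128, c_7 = 256, c_8 = 512.
(Characteristic roots are 2 and -1.)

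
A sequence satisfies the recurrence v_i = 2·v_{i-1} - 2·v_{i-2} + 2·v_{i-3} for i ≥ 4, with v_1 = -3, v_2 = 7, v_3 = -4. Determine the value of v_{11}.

-248

Compute successive terms:
v_4 = -28;  v_5 = -34;  v_6 = -20;  v_7 = -28;  v_8 = -84;  v_9 = -152;  v_{10} = -192;  v_{11} = -248.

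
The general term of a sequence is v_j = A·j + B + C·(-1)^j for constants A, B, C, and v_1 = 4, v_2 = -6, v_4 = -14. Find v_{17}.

-60

Plug in j = 1, 2, 4: A + B - C = 4; 2A + B + C = -6; 4A + B + C = -14.
Subtracting the first from the second: A + 2C = -10.
Subtracting the second from the third: 2A = -8.
Solving: C = -3, A = -4, then B = 5.
So v_j = -4·j + 5 + (-3)·(-1)^j; at j=17 this is -60.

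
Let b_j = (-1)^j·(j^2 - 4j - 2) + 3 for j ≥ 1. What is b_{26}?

(-1)^26 = 1; j^2 - 4j - 2 at j=26 is 570; so b_{26} = 573.

573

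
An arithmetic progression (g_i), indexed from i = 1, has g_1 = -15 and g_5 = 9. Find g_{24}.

Common difference d = (9 - (-15)) / (5 - 1) = 6.
g_i = -15 + (i - 1)·6.
g_{24} = -15 + 23·6 = 123.

123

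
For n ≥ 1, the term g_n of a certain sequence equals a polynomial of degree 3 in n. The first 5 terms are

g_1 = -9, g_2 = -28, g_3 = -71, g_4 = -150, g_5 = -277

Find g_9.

-1505

1st diffs: -19, -43, -79, -127.
2nd diffs: -24, -36, -48.
3rd diffs: -12, -12 (constant).
So g_n = -2n^3 - 5n - 2.
Evaluating at n = 9 gives g_9 = -1505.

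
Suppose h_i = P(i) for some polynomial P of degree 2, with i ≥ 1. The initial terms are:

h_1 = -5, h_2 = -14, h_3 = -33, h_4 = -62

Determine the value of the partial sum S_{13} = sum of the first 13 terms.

1st diffs: -9, -19, -29.
2nd diffs: -10, -10 (constant).
So h_i = -5i^2 + 6i - 6.
Continuing: …, -101, -150, -209, -278, …, h_{13} = -773.
Summing i = 1..13 (13 terms) gives -3627.

-3627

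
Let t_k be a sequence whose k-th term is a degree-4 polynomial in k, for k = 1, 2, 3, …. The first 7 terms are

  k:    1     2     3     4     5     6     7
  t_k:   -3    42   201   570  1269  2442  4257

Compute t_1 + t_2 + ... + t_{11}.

64020

1st diffs: 45, 159, 369, 699, 1173, 1815.
2nd diffs: 114, 210, 330, 474, 642.
3rd diffs: 96, 120, 144, 168.
4th diffs: 24, 24, 24 (constant).
Newton forward-difference form: t_k = -3 + 45·C(k-1,1) + 114·C(k-1,2) + 96·C(k-1,3) + 24·C(k-1,4).
Continuing: 6906, 10605, 15594, 22137.
Summing k = 1..11 (11 terms) gives 64020.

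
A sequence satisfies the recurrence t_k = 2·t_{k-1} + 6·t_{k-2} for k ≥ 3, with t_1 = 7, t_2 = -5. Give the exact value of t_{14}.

Iterate the recurrence:
t_3 = 32;  t_4 = 34;  t_5 = 260;  …;  t_{11} = 512000;  t_{12} = 1862176;  t_{13} = 6796352;  t_{14} = 24765760.

24765760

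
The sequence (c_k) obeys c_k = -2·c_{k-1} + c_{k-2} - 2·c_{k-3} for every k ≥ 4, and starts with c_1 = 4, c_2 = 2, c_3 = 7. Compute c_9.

2267

Applying the relation repeatedly:
c_4 = -20;  c_5 = 43;  c_6 = -120;  c_7 = 323;  c_8 = -852;  c_9 = 2267.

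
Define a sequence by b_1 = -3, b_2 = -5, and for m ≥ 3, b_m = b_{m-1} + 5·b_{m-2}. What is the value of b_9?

Iterate the recurrence:
b_3 = -20; b_4 = -45; b_5 = -145; b_6 = -370; b_7 = -1095; b_8 = -2945; b_9 = -8420.

-8420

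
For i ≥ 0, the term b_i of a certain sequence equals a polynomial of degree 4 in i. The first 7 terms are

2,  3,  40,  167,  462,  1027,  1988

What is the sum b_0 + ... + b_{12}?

1st diffs: 1, 37, 127, 295, 565, 961.
2nd diffs: 36, 90, 168, 270, 396.
3rd diffs: 54, 78, 102, 126.
4th diffs: 24, 24, 24 (constant).
Newton forward-difference form: b_i = 2 + 1·C(i,1) + 36·C(i,2) + 54·C(i,3) + 24·C(i,4).
Continuing: …, 3495, 5722, 8867, 13152, …, b_{12} = 26150.
Summing i = 0..12 (13 terms) gives 79898.

79898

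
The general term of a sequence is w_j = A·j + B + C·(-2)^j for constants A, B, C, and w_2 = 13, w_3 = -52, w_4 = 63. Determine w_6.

293

The three given values yield: 2A + B + 4C = 13; 3A + B - 8C = -52; 4A + B + 16C = 63.
Subtracting the first from the second: A - 12C = -65.
Subtracting the second from the third: A + 24C = 115.
Solving: C = 5, A = -5, then B = 3.
Hence w_6 = -5·6 + 3 + 5·64 = 293.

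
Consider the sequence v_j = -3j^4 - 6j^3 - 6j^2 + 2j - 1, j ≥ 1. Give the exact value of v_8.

-15729

v_8 = -3·8^4 - 6·8^3 - 6·8^2 + 2·8 - 1 = -15729.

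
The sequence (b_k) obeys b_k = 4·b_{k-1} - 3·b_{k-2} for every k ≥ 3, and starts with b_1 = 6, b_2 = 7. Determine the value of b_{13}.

265726

b_3 = 10;  b_4 = 19;  b_5 = 46;  …;  b_{10} = 9847;  b_{11} = 29530;  b_{12} = 88579;  b_{13} = 265726.
(Characteristic roots are 3 and 1.)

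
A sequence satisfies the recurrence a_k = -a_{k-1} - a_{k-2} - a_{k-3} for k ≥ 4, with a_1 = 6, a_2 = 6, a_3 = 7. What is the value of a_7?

Iterate the recurrence:
a_4 = -19  a_5 = 6  a_6 = 6  a_7 = 7.

7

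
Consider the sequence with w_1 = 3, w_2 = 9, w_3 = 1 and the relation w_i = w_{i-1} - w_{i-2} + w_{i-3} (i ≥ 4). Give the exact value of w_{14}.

9

Step forward from the initial values:
w_4 = -5; w_5 = 3; w_6 = 9; …; w_{11} = 1; w_{12} = -5; w_{13} = 3; w_{14} = 9.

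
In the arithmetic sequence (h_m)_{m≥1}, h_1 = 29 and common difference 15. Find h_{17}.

269

h_m = 29 + (m - 1)·15.
h_{17} = 29 + 16·15 = 269.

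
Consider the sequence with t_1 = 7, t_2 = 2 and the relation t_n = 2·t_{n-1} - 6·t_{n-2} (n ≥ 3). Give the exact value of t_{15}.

Iterate the recurrence:
t_3 = -38, t_4 = -88, t_5 = 52, …, t_{12} = 129152, t_{13} = 8512, t_{14} = -757888, t_{15} = -1566848.

-1566848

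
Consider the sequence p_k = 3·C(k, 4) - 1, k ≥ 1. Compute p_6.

C(6, 4) = 15, so p_6 = 44.

44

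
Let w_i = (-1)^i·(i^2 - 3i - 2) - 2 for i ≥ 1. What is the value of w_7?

-28

(-1)^7 = -1; i^2 - 3i - 2 at i=7 is 26; so w_7 = -28.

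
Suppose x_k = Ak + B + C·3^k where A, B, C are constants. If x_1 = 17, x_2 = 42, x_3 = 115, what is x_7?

8759

At k = 1, 2, 3: A + B + 3C = 17; 2A + B + 9C = 42; 3A + B + 27C = 115.
Subtracting the first from the second: A + 6C = 25.
Subtracting the second from the third: A + 18C = 73.
Solving: C = 4, A = 1, then B = 4.
Therefore x_7 = 7 + 4 + 4·2187 = 8759.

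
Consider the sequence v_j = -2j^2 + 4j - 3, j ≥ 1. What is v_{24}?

v_{24} = -2·24^2 + 4·24 - 3 = -1059.

-1059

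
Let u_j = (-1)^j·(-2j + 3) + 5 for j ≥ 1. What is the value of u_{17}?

(-1)^17 = -1; -2j + 3 at j=17 is -31; so u_{17} = 36.

36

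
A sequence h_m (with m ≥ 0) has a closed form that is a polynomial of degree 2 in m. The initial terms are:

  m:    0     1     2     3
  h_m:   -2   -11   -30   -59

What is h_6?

1st diffs: -9, -19, -29.
2nd diffs: -10, -10 (constant).
Newton forward-difference form: h_m = -2 + (-9)·C(m,1) + (-10)·C(m,2).
At m = 6: m = 6, so h_6 = -2 - 54 - 150 = -206.

-206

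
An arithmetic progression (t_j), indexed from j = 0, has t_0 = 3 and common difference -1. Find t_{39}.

-36

t_j = 3 + (j - 0)·(-1).
t_{39} = 3 + 39·(-1) = -36.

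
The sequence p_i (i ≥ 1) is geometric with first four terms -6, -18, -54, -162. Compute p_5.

-486

Common ratio r = 3.
p_i = (-6)·3^(i-1).
p_5 = (-6)·3^4 = -486.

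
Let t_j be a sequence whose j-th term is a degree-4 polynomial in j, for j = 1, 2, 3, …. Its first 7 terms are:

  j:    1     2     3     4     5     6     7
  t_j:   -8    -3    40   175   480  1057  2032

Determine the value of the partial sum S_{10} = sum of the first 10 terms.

1st diffs: 5, 43, 135, 305, 577, 975.
2nd diffs: 38, 92, 170, 272, 398.
3rd diffs: 54, 78, 102, 126.
4th diffs: 24, 24, 24 (constant).
Newton forward-difference form: t_j = -8 + 5·C(j-1,1) + 38·C(j-1,2) + 54·C(j-1,3) + 24·C(j-1,4).
Continuing: 3555, 5800, 8965.
Summing j = 1..10 (10 terms) gives 22093.

22093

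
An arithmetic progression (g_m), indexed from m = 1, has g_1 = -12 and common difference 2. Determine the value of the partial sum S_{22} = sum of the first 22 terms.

198

g_m = -12 + (m - 1)·2.
g_{22} = 30; S = 22·(-12 + 30)/2 = 198.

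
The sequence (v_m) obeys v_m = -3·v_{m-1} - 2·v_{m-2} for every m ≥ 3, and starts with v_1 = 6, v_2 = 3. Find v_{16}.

Iterate the recurrence:
v_3 = -21  v_4 = 57  v_5 = -129  …  v_{13} = -36849  v_{14} = 73713  v_{15} = -147441  v_{16} = 294897.
(Characteristic roots are -1 and -2.)

294897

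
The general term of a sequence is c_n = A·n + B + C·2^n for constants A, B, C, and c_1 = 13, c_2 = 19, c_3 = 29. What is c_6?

Write the equations: A + B + 2C = 13; 2A + B + 4C = 19; 3A + B + 8C = 29.
Subtracting the first from the second: A + 2C = 6.
Subtracting the second from the third: A + 4C = 10.
Solving: C = 2, A = 2, then B = 7.
Therefore c_6 = 12 + 7 + 2·64 = 147.

147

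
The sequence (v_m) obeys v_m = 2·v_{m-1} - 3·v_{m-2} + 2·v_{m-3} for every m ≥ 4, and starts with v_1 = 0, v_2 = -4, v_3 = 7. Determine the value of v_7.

Compute successive terms:
v_4 = 26;  v_5 = 23;  v_6 = -18;  v_7 = -53.

-53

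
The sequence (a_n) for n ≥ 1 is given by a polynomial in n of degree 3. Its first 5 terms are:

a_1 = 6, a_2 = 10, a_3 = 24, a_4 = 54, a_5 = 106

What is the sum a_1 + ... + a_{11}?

1st diffs: 4, 14, 30, 52.
2nd diffs: 10, 16, 22.
3rd diffs: 6, 6 (constant).
So a_n = n^3 - n^2 + 6.
Continuing: …, 186, 300, 454, 654, …, a_{11} = 1216.
Summing n = 1..11 (11 terms) gives 3916.

3916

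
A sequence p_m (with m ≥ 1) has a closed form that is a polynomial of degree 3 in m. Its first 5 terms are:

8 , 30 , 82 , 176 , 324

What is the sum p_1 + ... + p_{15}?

1st diffs: 22, 52, 94, 148.
2nd diffs: 30, 42, 54.
3rd diffs: 12, 12 (constant).
Newton forward-difference form: p_m = 8 + 22·C(m-1,1) + 30·C(m-1,2) + 12·C(m-1,3).
Continuing: …, 538, 830, 1212, 1696, …, p_{15} = 7414.
Summing m = 1..15 (15 terms) gives 32460.

32460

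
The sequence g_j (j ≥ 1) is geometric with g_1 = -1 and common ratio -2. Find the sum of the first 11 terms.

-683

g_j = (-1)·(-2)^(j-1).
S = (-1)·((-2)^11 - 1)/(-2 - 1) = (-1)·(-2048 - 1)/(-3) = -683.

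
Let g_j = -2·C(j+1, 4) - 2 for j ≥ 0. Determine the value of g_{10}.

C(11, 4) = 330, so g_{10} = -662.

-662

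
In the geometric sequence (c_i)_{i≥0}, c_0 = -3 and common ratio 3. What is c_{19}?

c_i = (-3)·3^(i-0).
c_{19} = (-3)·3^19 = -3486784401.

-3486784401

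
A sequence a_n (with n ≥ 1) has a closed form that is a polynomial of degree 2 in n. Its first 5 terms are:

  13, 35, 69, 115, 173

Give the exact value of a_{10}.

643

1st diffs: 22, 34, 46, 58.
2nd diffs: 12, 12, 12 (constant).
So a_n = 6n^2 + 4n + 3.
Evaluating at n = 10 gives a_{10} = 643.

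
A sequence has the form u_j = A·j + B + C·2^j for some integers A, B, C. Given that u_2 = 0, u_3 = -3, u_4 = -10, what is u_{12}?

-4082

Write the equations: 2A + B + 4C = 0; 3A + B + 8C = -3; 4A + B + 16C = -10.
Subtracting the first from the second: A + 4C = -3.
Subtracting the second from the third: A + 8C = -7.
Solving: C = -1, A = 1, then B = 2.
Therefore u_{12} = 12 + 2 + (-1)·4096 = -4082.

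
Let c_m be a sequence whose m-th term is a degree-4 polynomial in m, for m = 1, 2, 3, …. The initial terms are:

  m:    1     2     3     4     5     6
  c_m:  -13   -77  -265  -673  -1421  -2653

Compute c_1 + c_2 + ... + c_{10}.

-44098

1st diffs: -64, -188, -408, -748, -1232.
2nd diffs: -124, -220, -340, -484.
3rd diffs: -96, -120, -144.
4th diffs: -24, -24 (constant).
Newton forward-difference form: c_m = -13 + (-64)·C(m-1,1) + (-124)·C(m-1,2) + (-96)·C(m-1,3) + (-24)·C(m-1,4).
Continuing: -4537, -7265, -11053, -16141.
Summing m = 1..10 (10 terms) gives -44098.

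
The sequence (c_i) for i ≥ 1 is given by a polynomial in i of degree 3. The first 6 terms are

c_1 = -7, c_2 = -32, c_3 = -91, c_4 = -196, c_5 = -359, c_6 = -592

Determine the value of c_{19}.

-15451

1st diffs: -25, -59, -105, -163, -233.
2nd diffs: -34, -46, -58, -70.
3rd diffs: -12, -12, -12 (constant).
Newton forward-difference form: c_i = -7 + (-25)·C(i-1,1) + (-34)·C(i-1,2) + (-12)·C(i-1,3).
At i = 19: i-1 = 18, so c_{19} = -7 - 450 - 5202 - 9792 = -15451.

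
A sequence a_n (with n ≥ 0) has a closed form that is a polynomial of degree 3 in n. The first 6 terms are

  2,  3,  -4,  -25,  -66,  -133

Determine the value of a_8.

-550

1st diffs: 1, -7, -21, -41, -67.
2nd diffs: -8, -14, -20, -26.
3rd diffs: -6, -6, -6 (constant).
Newton forward-difference form: a_n = 2 + 1·C(n,1) + (-8)·C(n,2) + (-6)·C(n,3).
At n = 8: n = 8, so a_8 = 2 + 8 - 224 - 336 = -550.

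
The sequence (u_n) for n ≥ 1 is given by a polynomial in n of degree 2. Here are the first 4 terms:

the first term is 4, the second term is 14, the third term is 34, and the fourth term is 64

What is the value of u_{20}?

1st diffs: 10, 20, 30.
2nd diffs: 10, 10 (constant).
Newton forward-difference form: u_n = 4 + 10·C(n-1,1) + 10·C(n-1,2).
At n = 20: n-1 = 19, so u_{20} = 4 + 190 + 1710 = 1904.

1904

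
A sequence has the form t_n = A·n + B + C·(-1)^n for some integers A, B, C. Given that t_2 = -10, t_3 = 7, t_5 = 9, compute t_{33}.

At n = 2, 3, 5: 2A + B + C = -10; 3A + B - C = 7; 5A + B - C = 9.
Subtracting the first from the second: A - 2C = 17.
Subtracting the second from the third: 2A = 2.
Solving: C = -8, A = 1, then B = -4.
Hence t_{33} = 1·33 + (-4) + (-8)·(-1) = 37.

37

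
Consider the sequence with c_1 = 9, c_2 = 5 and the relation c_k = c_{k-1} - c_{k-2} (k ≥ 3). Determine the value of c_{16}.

Step forward from the initial values:
c_3 = -4, c_4 = -9, c_5 = -5, …, c_{13} = 9, c_{14} = 5, c_{15} = -4, c_{16} = -9.

-9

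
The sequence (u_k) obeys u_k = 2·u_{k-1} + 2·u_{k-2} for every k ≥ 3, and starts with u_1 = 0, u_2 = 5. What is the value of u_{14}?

681920

Iterate the recurrence:
u_3 = 10  u_4 = 30  u_5 = 80  …  u_{11} = 33440  u_{12} = 91360  u_{13} = 249600  u_{14} = 681920.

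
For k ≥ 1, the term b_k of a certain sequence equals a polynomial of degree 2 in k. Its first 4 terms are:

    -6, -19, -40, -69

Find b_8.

1st diffs: -13, -21, -29.
2nd diffs: -8, -8 (constant).
Newton forward-difference form: b_k = -6 + (-13)·C(k-1,1) + (-8)·C(k-1,2).
At k = 8: k-1 = 7, so b_8 = -6 - 91 - 168 = -265.

-265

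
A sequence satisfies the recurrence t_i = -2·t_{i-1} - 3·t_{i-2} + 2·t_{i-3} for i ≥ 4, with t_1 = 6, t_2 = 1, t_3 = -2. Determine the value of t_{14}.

Compute successive terms:
t_4 = 13;  t_5 = -18;  t_6 = -7;  …;  t_{11} = -1890;  t_{12} = 2269;  t_{13} = 2286;  t_{14} = -15159.

-15159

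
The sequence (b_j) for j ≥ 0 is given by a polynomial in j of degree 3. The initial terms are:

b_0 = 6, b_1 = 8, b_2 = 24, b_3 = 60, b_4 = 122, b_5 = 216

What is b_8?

1st diffs: 2, 16, 36, 62, 94.
2nd diffs: 14, 20, 26, 32.
3rd diffs: 6, 6, 6 (constant).
So b_j = j^3 + 4j^2 - 3j + 6.
Evaluating at j = 8 gives b_8 = 750.

750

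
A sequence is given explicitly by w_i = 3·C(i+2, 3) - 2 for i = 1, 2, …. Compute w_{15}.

C(17, 3) = 680, so w_{15} = 2038.

2038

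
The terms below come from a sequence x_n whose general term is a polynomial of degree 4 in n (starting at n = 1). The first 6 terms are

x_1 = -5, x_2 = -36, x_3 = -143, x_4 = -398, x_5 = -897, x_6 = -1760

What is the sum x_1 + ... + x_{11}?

-49148

1st diffs: -31, -107, -255, -499, -863.
2nd diffs: -76, -148, -244, -364.
3rd diffs: -72, -96, -120.
4th diffs: -24, -24 (constant).
So x_n = -n^4 - 2n^3 - n^2 + n - 2.
Continuing: …, -3131, -5178, -8093, -12092, …, x_{11} = -17415.
Summing n = 1..11 (11 terms) gives -49148.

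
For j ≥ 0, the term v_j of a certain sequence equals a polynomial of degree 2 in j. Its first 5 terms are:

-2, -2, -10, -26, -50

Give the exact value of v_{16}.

-962

1st diffs: 0, -8, -16, -24.
2nd diffs: -8, -8, -8 (constant).
So v_j = -4j^2 + 4j - 2.
Evaluating at j = 16 gives v_{16} = -962.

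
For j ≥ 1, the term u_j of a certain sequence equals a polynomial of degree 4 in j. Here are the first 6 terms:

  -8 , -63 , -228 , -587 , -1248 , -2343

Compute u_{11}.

-20628

1st diffs: -55, -165, -359, -661, -1095.
2nd diffs: -110, -194, -302, -434.
3rd diffs: -84, -108, -132.
4th diffs: -24, -24 (constant).
Newton forward-difference form: u_j = -8 + (-55)·C(j-1,1) + (-110)·C(j-1,2) + (-84)·C(j-1,3) + (-24)·C(j-1,4).
At j = 11: j-1 = 10, so u_{11} = -8 - 550 - 4950 - 10080 - 5040 = -20628.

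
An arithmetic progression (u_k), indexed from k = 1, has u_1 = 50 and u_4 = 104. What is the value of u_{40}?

752

Common difference d = (104 - 50) / (4 - 1) = 18.
u_k = 50 + (k - 1)·18.
u_{40} = 50 + 39·18 = 752.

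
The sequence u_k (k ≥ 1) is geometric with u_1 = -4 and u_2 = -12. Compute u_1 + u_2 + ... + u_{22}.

-62762119216

Common ratio r = 3.
u_k = (-4)·3^(k-1).
S = (-4)·(3^22 - 1)/(3 - 1) = (-4)·(31381059609 - 1)/(2) = -62762119216.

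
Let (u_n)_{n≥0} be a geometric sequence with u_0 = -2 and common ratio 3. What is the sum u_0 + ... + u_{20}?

-10460353202

u_n = (-2)·3^(n-0).
S = (-2)·(3^21 - 1)/(3 - 1) = (-2)·(10460353203 - 1)/(2) = -10460353202.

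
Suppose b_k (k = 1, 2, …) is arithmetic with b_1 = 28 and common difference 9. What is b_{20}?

199

b_k = 28 + (k - 1)·9.
b_{20} = 28 + 19·9 = 199.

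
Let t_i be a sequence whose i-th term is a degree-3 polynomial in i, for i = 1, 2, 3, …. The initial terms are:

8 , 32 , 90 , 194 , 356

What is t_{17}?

1st diffs: 24, 58, 104, 162.
2nd diffs: 34, 46, 58.
3rd diffs: 12, 12 (constant).
Newton forward-difference form: t_i = 8 + 24·C(i-1,1) + 34·C(i-1,2) + 12·C(i-1,3).
At i = 17: i-1 = 16, so t_{17} = 8 + 384 + 4080 + 6720 = 11192.

11192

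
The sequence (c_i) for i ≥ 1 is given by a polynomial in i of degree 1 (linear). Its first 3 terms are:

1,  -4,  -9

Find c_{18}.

-84

1st diffs: -5, -5 (constant).
So c_i = -5i + 6.
Evaluating at i = 18 gives c_{18} = -84.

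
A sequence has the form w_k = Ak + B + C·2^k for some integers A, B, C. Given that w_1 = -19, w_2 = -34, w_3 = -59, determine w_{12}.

-20544

The three given values yield: A + B + 2C = -19; 2A + B + 4C = -34; 3A + B + 8C = -59.
Subtracting the first from the second: A + 2C = -15.
Subtracting the second from the third: A + 4C = -25.
Solving: C = -5, A = -5, then B = -4.
Hence w_{12} = -5·12 + (-4) + (-5)·4096 = -20544.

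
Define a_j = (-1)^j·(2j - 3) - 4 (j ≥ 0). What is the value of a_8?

(-1)^8 = 1; 2j - 3 at j=8 is 13; so a_8 = 9.

9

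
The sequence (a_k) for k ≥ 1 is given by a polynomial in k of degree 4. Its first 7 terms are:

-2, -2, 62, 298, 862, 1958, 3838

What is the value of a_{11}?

25918

1st diffs: 0, 64, 236, 564, 1096, 1880.
2nd diffs: 64, 172, 328, 532, 784.
3rd diffs: 108, 156, 204, 252.
4th diffs: 48, 48, 48 (constant).
Newton forward-difference form: a_k = -2 + 64·C(k-1,2) + 108·C(k-1,3) + 48·C(k-1,4).
At k = 11: k-1 = 10, so a_{11} = -2 + 2880 + 12960 + 10080 = 25918.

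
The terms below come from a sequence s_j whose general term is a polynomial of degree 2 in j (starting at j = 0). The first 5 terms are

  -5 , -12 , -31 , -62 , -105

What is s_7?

1st diffs: -7, -19, -31, -43.
2nd diffs: -12, -12, -12 (constant).
So s_j = -6j^2 - j - 5.
Evaluating at j = 7 gives s_7 = -306.

-306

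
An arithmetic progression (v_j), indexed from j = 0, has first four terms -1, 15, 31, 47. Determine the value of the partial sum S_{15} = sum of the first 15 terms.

Common difference d = 16.
v_j = -1 + (j - 0)·16.
v_{14} = 223; S = 15·(-1 + 223)/2 = 1665.

1665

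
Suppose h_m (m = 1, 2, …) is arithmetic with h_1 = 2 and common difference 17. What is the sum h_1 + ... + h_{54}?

h_m = 2 + (m - 1)·17.
h_{54} = 903; S = 54·(2 + 903)/2 = 24435.

24435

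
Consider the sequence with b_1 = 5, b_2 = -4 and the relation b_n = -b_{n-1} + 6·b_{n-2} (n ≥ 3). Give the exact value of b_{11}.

167590

b_3 = 34  b_4 = -58  b_5 = 262  b_6 = -610  b_7 = 2182  b_8 = -5842  b_9 = 18934  b_{10} = -53986  b_{11} = 167590.
(Characteristic roots are 2 and -3.)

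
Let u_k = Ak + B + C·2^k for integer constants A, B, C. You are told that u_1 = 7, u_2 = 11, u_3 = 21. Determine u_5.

Write the equations: A + B + 2C = 7; 2A + B + 4C = 11; 3A + B + 8C = 21.
Subtracting the first from the second: A + 2C = 4.
Subtracting the second from the third: A + 4C = 10.
Solving: C = 3, A = -2, then B = 3.
Hence u_5 = -2·5 + 3 + 3·32 = 89.

89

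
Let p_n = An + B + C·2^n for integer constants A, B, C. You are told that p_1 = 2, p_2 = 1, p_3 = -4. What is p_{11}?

-4060

The three given values yield: A + B + 2C = 2; 2A + B + 4C = 1; 3A + B + 8C = -4.
Subtracting the first from the second: A + 2C = -1.
Subtracting the second from the third: A + 4C = -5.
Solving: C = -2, A = 3, then B = 3.
Therefore p_{11} = 33 + 3 + (-2)·2048 = -4060.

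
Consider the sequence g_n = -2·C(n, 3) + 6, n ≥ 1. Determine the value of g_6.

-34

C(6, 3) = 20, so g_6 = -34.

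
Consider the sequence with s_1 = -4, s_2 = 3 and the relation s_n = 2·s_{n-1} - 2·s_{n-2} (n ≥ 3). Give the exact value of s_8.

Step forward from the initial values:
s_3 = 14, s_4 = 22, s_5 = 16, s_6 = -12, s_7 = -56, s_8 = -88.

-88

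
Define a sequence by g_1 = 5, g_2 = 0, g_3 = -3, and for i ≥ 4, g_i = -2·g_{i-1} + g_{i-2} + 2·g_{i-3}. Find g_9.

Applying the relation repeatedly:
g_4 = 16, g_5 = -35, g_6 = 80, g_7 = -163, g_8 = 336, g_9 = -675.

-675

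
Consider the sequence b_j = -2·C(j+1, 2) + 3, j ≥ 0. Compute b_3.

-9

C(4, 2) = 6, so b_3 = -9.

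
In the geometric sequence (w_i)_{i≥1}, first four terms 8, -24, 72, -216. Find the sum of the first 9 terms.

39368

Common ratio r = -3.
w_i = 8·(-3)^(i-1).
S = 8·((-3)^9 - 1)/(-3 - 1) = 8·(-19683 - 1)/(-4) = 39368.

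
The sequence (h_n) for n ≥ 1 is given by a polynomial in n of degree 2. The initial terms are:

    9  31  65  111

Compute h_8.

415

1st diffs: 22, 34, 46.
2nd diffs: 12, 12 (constant).
So h_n = 6n^2 + 4n - 1.
Evaluating at n = 8 gives h_8 = 415.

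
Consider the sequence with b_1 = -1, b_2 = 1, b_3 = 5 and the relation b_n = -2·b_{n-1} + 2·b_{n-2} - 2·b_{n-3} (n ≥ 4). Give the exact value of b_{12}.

-37512

b_4 = -6;  b_5 = 20;  b_6 = -62;  b_7 = 176;  b_8 = -516;  b_9 = 1508;  b_{10} = -4400;  b_{11} = 12848;  b_{12} = -37512.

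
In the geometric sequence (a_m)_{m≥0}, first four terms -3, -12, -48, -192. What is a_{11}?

-12582912

Common ratio r = 4.
a_m = (-3)·4^(m-0).
a_{11} = (-3)·4^11 = -12582912.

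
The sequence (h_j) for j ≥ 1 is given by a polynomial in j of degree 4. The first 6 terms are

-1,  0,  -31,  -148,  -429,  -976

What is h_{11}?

-12951

1st diffs: 1, -31, -117, -281, -547.
2nd diffs: -32, -86, -164, -266.
3rd diffs: -54, -78, -102.
4th diffs: -24, -24 (constant).
Newton forward-difference form: h_j = -1 + 1·C(j-1,1) + (-32)·C(j-1,2) + (-54)·C(j-1,3) + (-24)·C(j-1,4).
At j = 11: j-1 = 10, so h_{11} = -1 + 10 - 1440 - 6480 - 5040 = -12951.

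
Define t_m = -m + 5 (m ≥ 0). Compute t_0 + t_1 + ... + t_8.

Over m = 0..8: Σm = 36.
Total = (-1)·36 + (5)·9 = 9.

9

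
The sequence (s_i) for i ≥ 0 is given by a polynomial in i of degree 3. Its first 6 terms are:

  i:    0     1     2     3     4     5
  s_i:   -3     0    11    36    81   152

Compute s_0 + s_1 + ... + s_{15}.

15712

1st diffs: 3, 11, 25, 45, 71.
2nd diffs: 8, 14, 20, 26.
3rd diffs: 6, 6, 6 (constant).
So s_i = i^3 + i^2 + i - 3.
Continuing: …, 255, 396, 581, 816, …, s_{15} = 3612.
Summing i = 0..15 (16 terms) gives 15712.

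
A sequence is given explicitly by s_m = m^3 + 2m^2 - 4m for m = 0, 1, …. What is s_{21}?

10059

s_{21} = 1·21^3 + 2·21^2 - 4·21 = 10059.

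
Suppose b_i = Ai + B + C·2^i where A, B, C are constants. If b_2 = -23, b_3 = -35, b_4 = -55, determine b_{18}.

Write the equations: 2A + B + 4C = -23; 3A + B + 8C = -35; 4A + B + 16C = -55.
Subtracting the first from the second: A + 4C = -12.
Subtracting the second from the third: A + 8C = -20.
Solving: C = -2, A = -4, then B = -7.
So b_i = -4·i + (-7) + (-2)·2^i; at i=18 this is -524367.

-524367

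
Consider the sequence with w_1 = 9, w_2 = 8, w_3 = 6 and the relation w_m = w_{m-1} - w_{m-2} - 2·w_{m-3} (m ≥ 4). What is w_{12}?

-890

Step forward from the initial values:
w_4 = -20, w_5 = -42, w_6 = -34, w_7 = 48, w_8 = 166, w_9 = 186, w_{10} = -76, w_{11} = -594, w_{12} = -890.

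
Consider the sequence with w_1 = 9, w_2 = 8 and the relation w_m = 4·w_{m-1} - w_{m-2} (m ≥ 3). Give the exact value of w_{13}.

w_3 = 23  w_4 = 84  w_5 = 313  …  w_{10} = 226584  w_{11} = 845623  w_{12} = 3155908  w_{13} = 11778009.

11778009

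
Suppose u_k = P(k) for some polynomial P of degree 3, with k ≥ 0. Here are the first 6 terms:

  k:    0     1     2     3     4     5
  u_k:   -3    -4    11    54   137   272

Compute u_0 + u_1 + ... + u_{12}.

13039

1st diffs: -1, 15, 43, 83, 135.
2nd diffs: 16, 28, 40, 52.
3rd diffs: 12, 12, 12 (constant).
Newton forward-difference form: u_k = -3 + (-1)·C(k,1) + 16·C(k,2) + 12·C(k,3).
Continuing: …, 471, 746, 1109, 1572, …, u_{12} = 3681.
Summing k = 0..12 (13 terms) gives 13039.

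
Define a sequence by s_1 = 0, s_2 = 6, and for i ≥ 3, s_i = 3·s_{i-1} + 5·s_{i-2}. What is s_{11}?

1869678

s_3 = 18  s_4 = 84  s_5 = 342  s_6 = 1446  s_7 = 6048  s_8 = 25374  s_9 = 106362  s_{10} = 445956  s_{11} = 1869678.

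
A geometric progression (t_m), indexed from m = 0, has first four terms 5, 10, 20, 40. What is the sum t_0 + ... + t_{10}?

Common ratio r = 2.
t_m = 5·2^(m-0).
S = 5·(2^11 - 1)/(2 - 1) = 5·(2048 - 1)/(1) = 10235.

10235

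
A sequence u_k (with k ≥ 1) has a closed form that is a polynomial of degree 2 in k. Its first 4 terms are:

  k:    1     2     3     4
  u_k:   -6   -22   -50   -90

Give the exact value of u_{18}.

-1910

1st diffs: -16, -28, -40.
2nd diffs: -12, -12 (constant).
So u_k = -6k^2 + 2k - 2.
Evaluating at k = 18 gives u_{18} = -1910.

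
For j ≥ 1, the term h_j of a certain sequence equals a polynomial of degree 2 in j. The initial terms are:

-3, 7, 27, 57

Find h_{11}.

547

1st diffs: 10, 20, 30.
2nd diffs: 10, 10 (constant).
So h_j = 5j^2 - 5j - 3.
Evaluating at j = 11 gives h_{11} = 547.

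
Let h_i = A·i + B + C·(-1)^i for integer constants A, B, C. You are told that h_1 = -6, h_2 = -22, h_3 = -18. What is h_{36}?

Plug in i = 1, 2, 3: A + B - C = -6; 2A + B + C = -22; 3A + B - C = -18.
Subtracting the first from the second: A + 2C = -16.
Subtracting the second from the third: A - 2C = 4.
Solving: C = -5, A = -6, then B = -5.
Hence h_{36} = -6·36 + (-5) + (-5)·1 = -226.

-226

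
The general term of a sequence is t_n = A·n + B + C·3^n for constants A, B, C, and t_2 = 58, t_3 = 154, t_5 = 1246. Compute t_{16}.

At n = 2, 3, 5: 2A + B + 9C = 58; 3A + B + 27C = 154; 5A + B + 243C = 1246.
Subtracting the first from the second: A + 18C = 96.
Subtracting the second from the third: 2A + 216C = 1092.
Solving: C = 5, A = 6, then B = 1.
So t_n = 6·n + 1 + 5·3^n; at n=16 this is 215233702.

215233702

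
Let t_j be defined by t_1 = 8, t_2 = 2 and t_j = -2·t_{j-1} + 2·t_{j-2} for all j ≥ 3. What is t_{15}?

1436928

Compute successive terms:
t_3 = 12; t_4 = -20; t_5 = 64; …; t_{12} = -70464; t_{13} = 192512; t_{14} = -525952; t_{15} = 1436928.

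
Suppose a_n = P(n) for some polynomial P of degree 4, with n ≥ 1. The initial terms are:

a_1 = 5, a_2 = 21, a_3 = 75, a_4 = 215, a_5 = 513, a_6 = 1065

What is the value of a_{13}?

25145

1st diffs: 16, 54, 140, 298, 552.
2nd diffs: 38, 86, 158, 254.
3rd diffs: 48, 72, 96.
4th diffs: 24, 24 (constant).
So a_n = n^4 - 2n^3 + 6n^2 - 3n + 3.
Evaluating at n = 13 gives a_{13} = 25145.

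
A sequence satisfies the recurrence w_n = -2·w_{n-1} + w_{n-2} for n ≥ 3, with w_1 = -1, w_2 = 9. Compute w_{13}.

-130481

Iterate the recurrence:
w_3 = -19  w_4 = 47  w_5 = -113  …  w_{10} = 9273  w_{11} = -22387  w_{12} = 54047  w_{13} = -130481.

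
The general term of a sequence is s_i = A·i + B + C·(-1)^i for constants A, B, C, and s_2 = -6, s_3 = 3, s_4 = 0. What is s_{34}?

90

Plug in i = 2, 3, 4: 2A + B + C = -6; 3A + B - C = 3; 4A + B + C = 0.
Subtracting the first from the second: A - 2C = 9.
Subtracting the second from the third: A + 2C = -3.
Solving: C = -3, A = 3, then B = -9.
Therefore s_{34} = 102 + (-9) + (-3)·1 = 90.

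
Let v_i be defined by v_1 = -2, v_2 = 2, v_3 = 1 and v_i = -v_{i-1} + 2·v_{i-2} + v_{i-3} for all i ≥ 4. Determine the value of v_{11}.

51

Compute successive terms:
v_4 = 1; v_5 = 3; v_6 = 0; v_7 = 7; v_8 = -4; v_9 = 18; v_{10} = -19; v_{11} = 51.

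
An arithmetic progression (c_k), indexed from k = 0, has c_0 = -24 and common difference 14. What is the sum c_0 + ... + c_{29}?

c_k = -24 + (k - 0)·14.
c_{29} = 382; S = 30·(-24 + 382)/2 = 5370.

5370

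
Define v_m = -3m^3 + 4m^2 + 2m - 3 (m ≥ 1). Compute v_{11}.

v_{11} = -3·11^3 + 4·11^2 + 2·11 - 3 = -3490.

-3490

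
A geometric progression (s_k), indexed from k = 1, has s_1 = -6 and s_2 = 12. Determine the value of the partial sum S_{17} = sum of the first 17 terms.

-262146

Common ratio r = -2.
s_k = (-6)·(-2)^(k-1).
S = (-6)·((-2)^17 - 1)/(-2 - 1) = (-6)·(-131072 - 1)/(-3) = -262146.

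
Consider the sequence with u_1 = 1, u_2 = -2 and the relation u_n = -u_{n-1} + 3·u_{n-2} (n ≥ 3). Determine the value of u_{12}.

-8843

Step forward from the initial values:
u_3 = 5; u_4 = -11; u_5 = 26; u_6 = -59; u_7 = 137; u_8 = -314; u_9 = 725; u_{10} = -1667; u_{11} = 3842; u_{12} = -8843.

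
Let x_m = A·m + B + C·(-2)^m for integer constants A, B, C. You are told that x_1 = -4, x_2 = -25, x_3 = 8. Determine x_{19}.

1572800

At m = 1, 2, 3: A + B - 2C = -4; 2A + B + 4C = -25; 3A + B - 8C = 8.
Subtracting the first from the second: A + 6C = -21.
Subtracting the second from the third: A - 12C = 33.
Solving: C = -3, A = -3, then B = -7.
Hence x_{19} = -3·19 + (-7) + (-3)·(-524288) = 1572800.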